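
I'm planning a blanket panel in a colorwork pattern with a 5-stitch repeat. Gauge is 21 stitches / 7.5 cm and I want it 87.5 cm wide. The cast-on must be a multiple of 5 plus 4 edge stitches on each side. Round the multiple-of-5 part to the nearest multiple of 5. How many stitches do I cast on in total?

Cast on 243 stitches.

21 / 7.5 = 2.8 sts per cm.
87.5 × 2.8 = 245.00 sts.
Less 8 edge sts → 237.00 for the repeat.
Nearest multiple of 5: 235.
Add back 8 edge sts → 243.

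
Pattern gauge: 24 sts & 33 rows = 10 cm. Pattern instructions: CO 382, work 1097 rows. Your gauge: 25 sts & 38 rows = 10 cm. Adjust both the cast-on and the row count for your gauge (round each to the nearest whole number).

Stitches: 382 × 25/24 = 397.92 → 398.
Rows: 1097 × 38/33 = 1263.21 → 1263.

Cast on 398 stitches; work 1263 rows.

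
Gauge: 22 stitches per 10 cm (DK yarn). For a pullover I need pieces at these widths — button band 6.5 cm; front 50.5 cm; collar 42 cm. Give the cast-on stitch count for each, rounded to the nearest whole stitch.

button band 14; front 111; collar 92.

Rate = 22/10 = 2.2 sts per cm.
button band: 6.5 × 2.2 = 14.30 → 14.
front: 50.5 × 2.2 = 111.10 → 111.
collar: 42 × 2.2 = 92.40 → 92.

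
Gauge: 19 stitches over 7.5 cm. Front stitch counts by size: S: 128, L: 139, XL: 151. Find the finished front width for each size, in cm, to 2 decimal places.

19/7.5 = 2.533 sts per cm.
S: 128 / 2.533 = 50.526 → 50.53 cm.
L: 139 / 2.533 = 54.868 → 54.87 cm.
XL: 151 / 2.533 = 59.605 → 59.61 cm.

S 50.53 cm; L 54.87 cm; XL 59.61 cm.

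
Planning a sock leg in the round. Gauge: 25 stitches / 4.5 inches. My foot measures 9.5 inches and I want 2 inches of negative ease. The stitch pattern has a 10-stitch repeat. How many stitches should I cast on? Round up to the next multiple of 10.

Cast on 50 stitches.

Finished = 9.5 − 2 = 7.5 inches.
25 / 4.5 = 5.556 sts/in.
7.5 × 5.556 = 41.67 sts.
Next multiple of 10: 50.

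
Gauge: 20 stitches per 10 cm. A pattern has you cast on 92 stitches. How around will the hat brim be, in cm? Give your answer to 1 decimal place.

46.0 cm.

20 stitches / 10 cm = 2 stitches per cm.
92 / 2 = 46.00 cm.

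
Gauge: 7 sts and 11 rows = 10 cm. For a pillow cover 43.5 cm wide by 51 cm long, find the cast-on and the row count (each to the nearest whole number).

Cast on 30 stitches and work 56 rows.

Stitch gauge = 7/10 = 0.7 sts/cm; 43.5 × 0.7 = 30.45 → 30 sts.
Row gauge = 11/10 = 1.1 rows/cm; 51 × 1.1 = 56.10 → 56 rows.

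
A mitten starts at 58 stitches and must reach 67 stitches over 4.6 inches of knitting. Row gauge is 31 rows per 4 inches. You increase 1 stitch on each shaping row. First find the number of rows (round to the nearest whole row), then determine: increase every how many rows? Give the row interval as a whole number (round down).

Rows = 4.6 × 7.75 = 35.6 → 36 rows.
Stitches to add: 9 → 9 shaping rows (at 1 st each).
36 / 9 = 4.00 → every 4 rows.

Increase every 4th row.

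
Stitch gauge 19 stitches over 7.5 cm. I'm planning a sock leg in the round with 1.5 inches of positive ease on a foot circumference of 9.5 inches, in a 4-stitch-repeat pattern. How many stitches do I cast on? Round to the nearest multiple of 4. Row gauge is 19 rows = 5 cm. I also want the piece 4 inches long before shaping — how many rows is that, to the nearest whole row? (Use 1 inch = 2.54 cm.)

Cast on 72 stitches; work 39 rows.

Finished = 9.5 + 1.5 = 11 inches.
11 inches × 2.54 = 27.94 cm.
19/7.5 = 2.533 sts per cm; 27.94 × 2.533 = 70.78 sts.
Nearest multiple of 4 → 72.
4 inches = 10.16 cm; × 3.8 = 38.61 → 39 rows.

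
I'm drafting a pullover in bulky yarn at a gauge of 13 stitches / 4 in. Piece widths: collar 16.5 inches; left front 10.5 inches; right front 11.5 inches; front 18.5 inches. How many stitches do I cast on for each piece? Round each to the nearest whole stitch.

collar 54; left front 34; right front 37; front 60.

Rate = 13/4 = 3.25 sts per in.
collar: 16.5 × 3.25 = 53.62 → 54.
left front: 10.5 × 3.25 = 34.12 → 34.
right front: 11.5 × 3.25 = 37.38 → 37.
front: 18.5 × 3.25 = 60.12 → 60.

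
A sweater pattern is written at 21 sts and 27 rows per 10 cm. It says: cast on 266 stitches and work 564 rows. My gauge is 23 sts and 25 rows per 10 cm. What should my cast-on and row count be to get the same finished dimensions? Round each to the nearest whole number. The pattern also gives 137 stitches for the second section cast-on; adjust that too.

Stitches: 266 × 23/21 = 291.33 → 291.
Rows: 564 × 25/27 = 522.22 → 522.
second section cast-on: 137 × 23/21 = 150.05 → 150.

Cast on 291 stitches; work 522 rows; second section cast-on 150 stitches.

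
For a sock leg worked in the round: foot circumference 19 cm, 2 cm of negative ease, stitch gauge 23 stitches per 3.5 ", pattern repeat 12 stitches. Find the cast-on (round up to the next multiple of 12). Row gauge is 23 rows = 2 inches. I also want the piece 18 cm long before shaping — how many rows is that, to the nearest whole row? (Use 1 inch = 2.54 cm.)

Finished = 19 − 2 = 17 cm.
17 cm × 1/2.54 = 6.69 inches.
23/3.5 = 6.571 sts per in; 6.69 × 6.571 = 43.98 sts.
Next multiple of 12 → 48.
18 cm = 7.09 inches; × 11.5 = 81.50 → 81 rows.

Cast on 48 stitches; work 81 rows.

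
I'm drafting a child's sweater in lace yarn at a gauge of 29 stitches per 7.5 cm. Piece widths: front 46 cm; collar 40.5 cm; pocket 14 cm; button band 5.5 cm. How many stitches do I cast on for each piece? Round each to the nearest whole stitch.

Rate = 29/7.5 = 3.867 sts per cm.
front: 46 × 3.867 = 177.87 → 178.
collar: 40.5 × 3.867 = 156.60 → 157.
pocket: 14 × 3.867 = 54.13 → 54.
button band: 5.5 × 3.867 = 21.27 → 21.

front 178; collar 157; pocket 54; button band 21.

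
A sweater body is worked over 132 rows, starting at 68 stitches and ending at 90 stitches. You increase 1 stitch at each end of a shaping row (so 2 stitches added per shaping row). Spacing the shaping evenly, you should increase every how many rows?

Stitches to add: |90 − 68| = 22.
Shaping rows needed: 22 / 2 = 11.
132 rows / 11 = every 12 rows.

Increase every 12th row.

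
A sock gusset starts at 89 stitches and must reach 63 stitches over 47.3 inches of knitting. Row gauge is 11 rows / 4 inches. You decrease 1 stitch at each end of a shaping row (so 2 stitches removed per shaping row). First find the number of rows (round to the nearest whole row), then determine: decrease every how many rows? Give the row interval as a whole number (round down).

Rows = 47.3 × 2.75 = 130.1 → 130 rows.
Stitches to remove: 26 → 13 shaping rows (at 2 st each).
130 / 13 = 10.00 → every 10 rows.

Decrease every 10th row.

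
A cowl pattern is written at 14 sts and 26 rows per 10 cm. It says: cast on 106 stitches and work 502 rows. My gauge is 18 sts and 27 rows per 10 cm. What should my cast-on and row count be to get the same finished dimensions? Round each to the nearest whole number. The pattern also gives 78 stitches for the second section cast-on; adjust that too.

Cast on 136 stitches; work 521 rows; second section cast-on 100 stitches.

Stitches: 106 × 18/14 = 136.29 → 136.
Rows: 502 × 27/26 = 521.31 → 521.
second section cast-on: 78 × 18/14 = 100.29 → 100.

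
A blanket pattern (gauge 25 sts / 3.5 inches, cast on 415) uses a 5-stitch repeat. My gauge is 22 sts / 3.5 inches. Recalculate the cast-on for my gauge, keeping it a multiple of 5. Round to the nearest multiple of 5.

415 × 22 / 25 = 365.20.
Nearest multiple of 5: 365.

365 stitches.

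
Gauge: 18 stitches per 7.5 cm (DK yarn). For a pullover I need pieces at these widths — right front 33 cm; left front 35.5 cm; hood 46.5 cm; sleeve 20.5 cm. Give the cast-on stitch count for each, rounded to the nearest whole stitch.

right front 79; left front 85; hood 112; sleeve 49.

Rate = 18/7.5 = 2.4 sts per cm.
right front: 33 × 2.4 = 79.20 → 79.
left front: 35.5 × 2.4 = 85.20 → 85.
hood: 46.5 × 2.4 = 111.60 → 112.
sleeve: 20.5 × 2.4 = 49.20 → 49.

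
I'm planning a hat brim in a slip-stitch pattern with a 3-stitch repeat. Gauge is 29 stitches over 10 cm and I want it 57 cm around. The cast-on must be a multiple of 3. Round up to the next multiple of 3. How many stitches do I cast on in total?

CO 168 sts.

29 / 10 = 2.9 sts per cm.
57 × 2.9 = 165.30 sts.
Next multiple of 3: 168.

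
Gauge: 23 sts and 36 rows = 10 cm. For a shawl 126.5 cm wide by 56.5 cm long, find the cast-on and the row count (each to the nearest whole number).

Stitch gauge = 23/10 = 2.3 sts/cm; 126.5 × 2.3 = 290.95 → 291 sts.
Row gauge = 36/10 = 3.6 rows/cm; 56.5 × 3.6 = 203.40 → 203 rows.

Cast on 291 stitches and work 203 rows.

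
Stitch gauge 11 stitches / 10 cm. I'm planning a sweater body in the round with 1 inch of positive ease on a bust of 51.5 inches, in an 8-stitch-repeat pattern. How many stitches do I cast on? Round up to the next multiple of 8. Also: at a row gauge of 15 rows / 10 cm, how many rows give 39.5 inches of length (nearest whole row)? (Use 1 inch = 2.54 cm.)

Cast on 152 stitches; work 150 rows.

Finished = 51.5 + 1 = 52.5 inches.
52.5 inches × 2.54 = 133.35 cm.
11/10 = 1.1 sts per cm; 133.35 × 1.1 = 146.69 sts.
Next multiple of 8 → 152.
39.5 inches = 100.33 cm; × 1.5 = 150.50 → 150 rows.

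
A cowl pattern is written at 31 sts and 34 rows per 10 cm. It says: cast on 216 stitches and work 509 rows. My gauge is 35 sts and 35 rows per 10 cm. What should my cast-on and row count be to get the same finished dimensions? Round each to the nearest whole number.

Cast on 244 stitches; work 524 rows.

Stitches: 216 × 35/31 = 243.87 → 244.
Rows: 509 × 35/34 = 523.97 → 524.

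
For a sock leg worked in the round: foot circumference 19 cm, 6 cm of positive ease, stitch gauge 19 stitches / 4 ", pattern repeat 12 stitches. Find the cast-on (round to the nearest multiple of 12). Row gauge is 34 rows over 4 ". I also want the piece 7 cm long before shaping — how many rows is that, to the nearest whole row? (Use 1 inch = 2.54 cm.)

Finished = 19 + 6 = 25 cm.
25 cm × 1/2.54 = 9.84 inches.
19/4 = 4.75 sts per in; 9.84 × 4.75 = 46.75 sts.
Nearest multiple of 12 → 48.
7 cm = 2.76 inches; × 8.5 = 23.43 → 23 rows.

Cast on 48 stitches; work 23 rows.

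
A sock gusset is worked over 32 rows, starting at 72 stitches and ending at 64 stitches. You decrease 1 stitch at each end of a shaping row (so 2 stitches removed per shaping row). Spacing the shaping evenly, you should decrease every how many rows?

Stitches to remove: |64 − 72| = 8.
Shaping rows needed: 8 / 2 = 4.
32 rows / 4 = every 8 rows.

Decrease every 8th row.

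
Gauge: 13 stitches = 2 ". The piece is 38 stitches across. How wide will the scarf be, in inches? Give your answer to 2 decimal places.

5.85 inches.

13 stitches / 2 inch = 6.5 stitches per inch.
38 / 6.5 = 5.846 inches.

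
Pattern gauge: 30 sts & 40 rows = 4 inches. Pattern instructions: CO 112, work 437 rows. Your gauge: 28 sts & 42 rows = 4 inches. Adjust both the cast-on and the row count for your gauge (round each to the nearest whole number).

Cast on 105 stitches; work 459 rows.

Stitches: 112 × 28/30 = 104.53 → 105.
Rows: 437 × 42/40 = 458.85 → 459.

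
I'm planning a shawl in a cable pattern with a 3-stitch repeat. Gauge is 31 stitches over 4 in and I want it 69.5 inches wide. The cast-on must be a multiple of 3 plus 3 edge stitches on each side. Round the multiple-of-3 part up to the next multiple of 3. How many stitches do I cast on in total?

540 stitches.

31 / 4 = 7.75 sts per inch.
69.5 × 7.75 = 538.62 sts.
Less 6 edge sts → 532.62 for the repeat.
Next multiple of 3: 534.
Add back 6 edge sts → 540.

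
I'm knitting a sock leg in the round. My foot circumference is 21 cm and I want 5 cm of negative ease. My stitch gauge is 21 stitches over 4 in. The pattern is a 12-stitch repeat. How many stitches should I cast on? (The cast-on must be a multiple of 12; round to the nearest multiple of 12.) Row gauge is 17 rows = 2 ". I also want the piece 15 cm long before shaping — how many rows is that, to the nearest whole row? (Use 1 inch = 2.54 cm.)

Finished = 21 − 5 = 16 cm.
16 cm × 1/2.54 = 6.30 inches.
21/4 = 5.25 sts per in; 6.30 × 5.25 = 33.07 sts.
Nearest multiple of 12 → 36.
15 cm = 5.91 inches; × 8.5 = 50.20 → 50 rows.

Cast on 36 stitches; work 50 rows.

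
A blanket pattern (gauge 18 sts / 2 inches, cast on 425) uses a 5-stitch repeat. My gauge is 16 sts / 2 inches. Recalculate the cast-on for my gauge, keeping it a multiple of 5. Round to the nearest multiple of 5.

380 stitches.

425 × 16 / 18 = 377.78.
Nearest multiple of 5: 380.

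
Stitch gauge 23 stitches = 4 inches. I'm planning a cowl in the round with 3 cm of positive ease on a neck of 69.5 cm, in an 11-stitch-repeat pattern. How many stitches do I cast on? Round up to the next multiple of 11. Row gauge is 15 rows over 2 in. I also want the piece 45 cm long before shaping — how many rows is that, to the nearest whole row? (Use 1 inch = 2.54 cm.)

Cast on 165 stitches; work 133 rows.

Finished = 69.5 + 3 = 72.5 cm.
72.5 cm × 1/2.54 = 28.54 inches.
23/4 = 5.75 sts per in; 28.54 × 5.75 = 164.12 sts.
Next multiple of 11 → 165.
45 cm = 17.72 inches; × 7.5 = 132.87 → 133 rows.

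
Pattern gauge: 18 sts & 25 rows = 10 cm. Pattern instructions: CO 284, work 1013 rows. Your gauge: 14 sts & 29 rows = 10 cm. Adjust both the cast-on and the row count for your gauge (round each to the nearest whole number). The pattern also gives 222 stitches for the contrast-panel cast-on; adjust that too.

Cast on 221 stitches; work 1175 rows; contrast-panel cast-on 173 stitches.

Stitches: 284 × 14/18 = 220.89 → 221.
Rows: 1013 × 29/25 = 1175.08 → 1175.
contrast-panel cast-on: 222 × 14/18 = 172.67 → 173.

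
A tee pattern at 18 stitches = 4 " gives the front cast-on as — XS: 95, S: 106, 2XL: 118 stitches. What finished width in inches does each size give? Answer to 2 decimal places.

XS 21.11 inches; S 23.56 inches; 2XL 26.22 inches.

18/4 = 4.5 sts per in.
XS: 95 / 4.5 = 21.111 → 21.11 in.
S: 106 / 4.5 = 23.556 → 23.56 in.
2XL: 118 / 4.5 = 26.222 → 26.22 in.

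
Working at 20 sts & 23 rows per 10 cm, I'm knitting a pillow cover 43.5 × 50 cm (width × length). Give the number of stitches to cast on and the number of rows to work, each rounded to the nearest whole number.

Stitch gauge = 20/10 = 2 sts/cm; 43.5 × 2 = 87.00 → 87 sts.
Row gauge = 23/10 = 2.3 rows/cm; 50 × 2.3 = 115.00 → 115 rows.

Cast on 87 stitches and work 115 rows.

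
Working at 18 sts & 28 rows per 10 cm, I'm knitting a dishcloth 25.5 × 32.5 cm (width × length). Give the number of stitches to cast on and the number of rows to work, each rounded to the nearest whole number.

Stitch gauge = 18/10 = 1.8 sts/cm; 25.5 × 1.8 = 45.90 → 46 sts.
Row gauge = 28/10 = 2.8 rows/cm; 32.5 × 2.8 = 91.00 → 91 rows.

Cast on 46 stitches and work 91 rows.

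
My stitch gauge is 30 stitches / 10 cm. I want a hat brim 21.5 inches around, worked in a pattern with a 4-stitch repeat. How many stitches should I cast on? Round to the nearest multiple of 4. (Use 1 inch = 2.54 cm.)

CO 164 sts.

21.5 in = 21.5 × 2.54 = 54.61 cm.
30 / 10 = 3 sts/cm.
54.61 × 3 = 163.83 sts.
→ 164.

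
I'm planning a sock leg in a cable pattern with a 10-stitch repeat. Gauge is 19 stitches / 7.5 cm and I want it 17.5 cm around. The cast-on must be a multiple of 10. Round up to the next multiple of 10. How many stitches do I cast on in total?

19 / 7.5 = 2.533 sts per cm.
17.5 × 2.533 = 44.33 sts.
Next multiple of 10: 50.

CO 50 sts.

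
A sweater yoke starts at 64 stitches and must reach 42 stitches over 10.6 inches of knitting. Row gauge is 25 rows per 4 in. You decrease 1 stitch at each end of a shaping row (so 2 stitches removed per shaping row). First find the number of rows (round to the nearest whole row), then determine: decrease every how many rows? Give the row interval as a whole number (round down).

Rows = 10.6 × 6.25 = 66.2 → 66 rows.
Stitches to remove: 22 → 11 shaping rows (at 2 st each).
66 / 11 = 6.00 → every 6 rows.

Decrease every 6th row.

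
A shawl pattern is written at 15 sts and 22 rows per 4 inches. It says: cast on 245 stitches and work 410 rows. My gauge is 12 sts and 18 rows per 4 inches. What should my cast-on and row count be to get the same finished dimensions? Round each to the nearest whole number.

Cast on 196 stitches; work 335 rows.

Stitches: 245 × 12/15 = 196.00 → 196.
Rows: 410 × 18/22 = 335.45 → 335.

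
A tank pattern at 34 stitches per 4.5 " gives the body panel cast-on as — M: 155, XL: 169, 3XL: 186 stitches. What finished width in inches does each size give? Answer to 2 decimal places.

34/4.5 = 7.556 sts per in.
M: 155 / 7.556 = 20.515 → 20.51 in.
XL: 169 / 7.556 = 22.368 → 22.37 in.
3XL: 186 / 7.556 = 24.618 → 24.62 in.

M 20.51 inches; XL 22.37 inches; 3XL 24.62 inches.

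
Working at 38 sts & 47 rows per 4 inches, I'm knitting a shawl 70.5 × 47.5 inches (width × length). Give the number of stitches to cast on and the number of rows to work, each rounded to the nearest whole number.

Stitch gauge = 38/4 = 9.5 sts/in; 70.5 × 9.5 = 669.75 → 670 sts.
Row gauge = 47/4 = 11.75 rows/in; 47.5 × 11.75 = 558.12 → 558 rows.

Cast on 670 stitches and work 558 rows.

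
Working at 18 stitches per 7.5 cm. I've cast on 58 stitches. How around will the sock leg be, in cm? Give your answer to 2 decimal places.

18 stitches / 7.5 cm = 2.4 stitches per cm.
58 / 2.4 = 24.167 cm.

24.17 cm.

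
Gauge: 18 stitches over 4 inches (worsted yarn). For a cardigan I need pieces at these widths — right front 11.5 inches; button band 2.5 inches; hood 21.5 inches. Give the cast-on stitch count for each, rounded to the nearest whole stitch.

right front 52; button band 11; hood 97.

Rate = 18/4 = 4.5 sts per in.
right front: 11.5 × 4.5 = 51.75 → 52.
button band: 2.5 × 4.5 = 11.25 → 11.
hood: 21.5 × 4.5 = 96.75 → 97.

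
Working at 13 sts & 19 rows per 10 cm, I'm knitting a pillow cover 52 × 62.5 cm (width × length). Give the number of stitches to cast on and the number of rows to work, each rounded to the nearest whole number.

Stitch gauge = 13/10 = 1.3 sts/cm; 52 × 1.3 = 67.60 → 68 sts.
Row gauge = 19/10 = 1.9 rows/cm; 62.5 × 1.9 = 118.75 → 119 rows.

Cast on 68 stitches and work 119 rows.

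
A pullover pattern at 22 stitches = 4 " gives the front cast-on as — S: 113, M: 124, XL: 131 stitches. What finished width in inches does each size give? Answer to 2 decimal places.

S 20.55 inches; M 22.55 inches; XL 23.82 inches.

22/4 = 5.5 sts per in.
S: 113 / 5.5 = 20.545 → 20.55 in.
M: 124 / 5.5 = 22.545 → 22.55 in.
XL: 131 / 5.5 = 23.818 → 23.82 in.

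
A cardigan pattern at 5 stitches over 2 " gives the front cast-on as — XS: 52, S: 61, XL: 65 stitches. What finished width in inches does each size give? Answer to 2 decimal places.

5/2 = 2.5 sts per in.
XS: 52 / 2.5 = 20.800 → 20.80 in.
S: 61 / 2.5 = 24.400 → 24.40 in.
XL: 65 / 2.5 = 26.000 → 26.00 in.

XS 20.80 inches; S 24.40 inches; XL 26.00 inches.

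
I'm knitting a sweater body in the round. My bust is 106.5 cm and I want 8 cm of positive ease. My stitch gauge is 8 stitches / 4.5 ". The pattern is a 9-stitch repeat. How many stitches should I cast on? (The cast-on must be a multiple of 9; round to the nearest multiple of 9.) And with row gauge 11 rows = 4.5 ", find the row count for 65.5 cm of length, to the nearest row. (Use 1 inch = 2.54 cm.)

Cast on 81 stitches; work 63 rows.

Finished = 106.5 + 8 = 114.5 cm.
114.5 cm × 1/2.54 = 45.08 inches.
8/4.5 = 1.778 sts per in; 45.08 × 1.778 = 80.14 sts.
Nearest multiple of 9 → 81.
65.5 cm = 25.79 inches; × 2.444 = 63.04 → 63 rows.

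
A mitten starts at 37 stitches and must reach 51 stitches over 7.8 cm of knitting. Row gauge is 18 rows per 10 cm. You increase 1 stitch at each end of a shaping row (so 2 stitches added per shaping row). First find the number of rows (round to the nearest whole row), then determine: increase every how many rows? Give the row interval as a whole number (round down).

Increase every 2nd row.

Rows = 7.8 × 1.8 = 14.0 → 14 rows.
Stitches to add: 14 → 7 shaping rows (at 2 st each).
14 / 7 = 2.00 → every 2 rows.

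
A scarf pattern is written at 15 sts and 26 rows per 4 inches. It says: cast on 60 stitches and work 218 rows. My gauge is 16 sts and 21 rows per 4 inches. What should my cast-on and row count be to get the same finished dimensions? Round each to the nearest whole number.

Cast on 64 stitches; work 176 rows.

Stitches: 60 × 16/15 = 64.00 → 64.
Rows: 218 × 21/26 = 176.08 → 176.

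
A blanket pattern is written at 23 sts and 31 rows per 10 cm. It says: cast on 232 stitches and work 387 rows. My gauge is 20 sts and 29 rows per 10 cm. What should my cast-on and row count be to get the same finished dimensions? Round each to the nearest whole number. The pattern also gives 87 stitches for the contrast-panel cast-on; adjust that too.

Cast on 202 stitches; work 362 rows; contrast-panel cast-on 76 stitches.

Stitches: 232 × 20/23 = 201.74 → 202.
Rows: 387 × 29/31 = 362.03 → 362.
contrast-panel cast-on: 87 × 20/23 = 75.65 → 76.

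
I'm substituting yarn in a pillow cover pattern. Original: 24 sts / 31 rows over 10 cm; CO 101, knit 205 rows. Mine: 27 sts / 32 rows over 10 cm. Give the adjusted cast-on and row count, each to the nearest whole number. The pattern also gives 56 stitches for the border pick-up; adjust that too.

Stitches: 101 × 27/24 = 113.62 → 114.
Rows: 205 × 32/31 = 211.61 → 212.
border pick-up: 56 × 27/24 = 63.00 → 63.

Cast on 114 stitches; work 212 rows; border pick-up 63 stitches.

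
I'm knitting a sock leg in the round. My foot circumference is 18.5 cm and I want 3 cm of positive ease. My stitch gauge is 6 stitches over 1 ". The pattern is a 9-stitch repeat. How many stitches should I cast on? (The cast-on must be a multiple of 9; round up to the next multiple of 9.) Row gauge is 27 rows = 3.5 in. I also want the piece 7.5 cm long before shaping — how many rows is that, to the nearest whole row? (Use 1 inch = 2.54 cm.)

Cast on 54 stitches; work 23 rows.

Finished = 18.5 + 3 = 21.5 cm.
21.5 cm × 1/2.54 = 8.46 inches.
6/1 = 6 sts per in; 8.46 × 6 = 50.79 sts.
Next multiple of 9 → 54.
7.5 cm = 2.95 inches; × 7.714 = 22.78 → 23 rows.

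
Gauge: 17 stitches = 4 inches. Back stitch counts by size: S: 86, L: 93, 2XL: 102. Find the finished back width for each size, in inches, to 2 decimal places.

17/4 = 4.25 sts per in.
S: 86 / 4.25 = 20.235 → 20.24 in.
L: 93 / 4.25 = 21.882 → 21.88 in.
2XL: 102 / 4.25 = 24.000 → 24.00 in.

S 20.24 inches; L 21.88 inches; 2XL 24.00 inches.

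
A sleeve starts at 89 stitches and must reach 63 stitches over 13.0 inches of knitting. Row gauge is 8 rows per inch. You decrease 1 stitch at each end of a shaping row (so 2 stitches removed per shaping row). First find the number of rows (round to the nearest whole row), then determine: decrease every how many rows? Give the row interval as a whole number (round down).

Decrease every 8th row.

Rows = 13.0 × 8 = 104.0 → 104 rows.
Stitches to remove: 26 → 13 shaping rows (at 2 st each).
104 / 13 = 8.00 → every 8 rows.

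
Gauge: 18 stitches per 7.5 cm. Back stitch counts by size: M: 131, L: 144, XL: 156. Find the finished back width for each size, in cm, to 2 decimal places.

M 54.58 cm; L 60.00 cm; XL 65.00 cm.

18/7.5 = 2.4 sts per cm.
M: 131 / 2.4 = 54.583 → 54.58 cm.
L: 144 / 2.4 = 60.000 → 60.00 cm.
XL: 156 / 2.4 = 65.000 → 65.00 cm.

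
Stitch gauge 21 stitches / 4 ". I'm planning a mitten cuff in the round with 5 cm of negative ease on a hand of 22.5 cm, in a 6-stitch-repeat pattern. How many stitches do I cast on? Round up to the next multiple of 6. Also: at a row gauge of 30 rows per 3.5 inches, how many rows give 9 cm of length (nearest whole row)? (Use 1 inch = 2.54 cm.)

Finished = 22.5 − 5 = 17.5 cm.
17.5 cm × 1/2.54 = 6.89 inches.
21/4 = 5.25 sts per in; 6.89 × 5.25 = 36.17 sts.
Next multiple of 6 → 42.
9 cm = 3.54 inches; × 8.571 = 30.37 → 30 rows.

Cast on 42 stitches; work 30 rows.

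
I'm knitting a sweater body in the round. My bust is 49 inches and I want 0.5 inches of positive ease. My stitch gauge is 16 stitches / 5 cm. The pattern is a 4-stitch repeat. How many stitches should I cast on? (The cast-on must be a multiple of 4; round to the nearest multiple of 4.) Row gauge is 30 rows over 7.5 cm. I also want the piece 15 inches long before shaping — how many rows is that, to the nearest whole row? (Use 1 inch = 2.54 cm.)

Cast on 404 stitches; work 152 rows.

Finished = 49 + 0.5 = 49.5 inches.
49.5 inches × 2.54 = 125.73 cm.
16/5 = 3.2 sts per cm; 125.73 × 3.2 = 402.34 sts.
Nearest multiple of 4 → 404.
15 inches = 38.10 cm; × 4 = 152.40 → 152 rows.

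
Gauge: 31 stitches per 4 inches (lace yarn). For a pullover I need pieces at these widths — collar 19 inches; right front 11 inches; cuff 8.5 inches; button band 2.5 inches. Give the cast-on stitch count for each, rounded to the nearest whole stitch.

collar 147; right front 85; cuff 66; button band 19.

Rate = 31/4 = 7.75 sts per in.
collar: 19 × 7.75 = 147.25 → 147.
right front: 11 × 7.75 = 85.25 → 85.
cuff: 8.5 × 7.75 = 65.88 → 66.
button band: 2.5 × 7.75 = 19.38 → 19.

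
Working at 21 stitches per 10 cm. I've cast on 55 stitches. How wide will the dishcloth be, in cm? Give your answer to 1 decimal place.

21 stitches / 10 cm = 2.1 stitches per cm.
55 / 2.1 = 26.19 cm.

26.2 cm.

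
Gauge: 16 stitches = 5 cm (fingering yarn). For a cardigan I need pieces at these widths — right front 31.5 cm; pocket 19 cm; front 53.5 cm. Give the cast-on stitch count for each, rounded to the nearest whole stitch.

Rate = 16/5 = 3.2 sts per cm.
right front: 31.5 × 3.2 = 100.80 → 101.
pocket: 19 × 3.2 = 60.80 → 61.
front: 53.5 × 3.2 = 171.20 → 171.

right front 101; pocket 61; front 171.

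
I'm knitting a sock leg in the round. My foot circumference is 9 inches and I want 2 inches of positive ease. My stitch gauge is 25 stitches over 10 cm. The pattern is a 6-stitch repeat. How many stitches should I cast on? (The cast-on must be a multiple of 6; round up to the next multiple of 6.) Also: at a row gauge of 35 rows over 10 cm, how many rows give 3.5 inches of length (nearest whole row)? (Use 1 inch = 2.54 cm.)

Cast on 72 stitches; work 31 rows.

Finished = 9 + 2 = 11 inches.
11 inches × 2.54 = 27.94 cm.
25/10 = 2.5 sts per cm; 27.94 × 2.5 = 69.85 sts.
Next multiple of 6 → 72.
3.5 inches = 8.89 cm; × 3.5 = 31.11 → 31 rows.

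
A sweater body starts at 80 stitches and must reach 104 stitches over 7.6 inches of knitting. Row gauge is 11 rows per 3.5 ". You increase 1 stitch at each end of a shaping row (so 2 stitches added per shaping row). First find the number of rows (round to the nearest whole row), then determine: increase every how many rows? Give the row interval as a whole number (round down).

Rows = 7.6 × 3.143 = 23.9 → 24 rows.
Stitches to add: 24 → 12 shaping rows (at 2 st each).
24 / 12 = 2.00 → every 2 rows.

Increase every 2nd row.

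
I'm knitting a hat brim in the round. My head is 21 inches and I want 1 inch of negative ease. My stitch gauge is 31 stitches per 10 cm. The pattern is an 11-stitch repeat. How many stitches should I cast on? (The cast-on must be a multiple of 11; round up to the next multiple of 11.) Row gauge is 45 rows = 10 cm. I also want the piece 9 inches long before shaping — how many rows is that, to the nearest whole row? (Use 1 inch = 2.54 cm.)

Finished = 21 − 1 = 20 inches.
20 inches × 2.54 = 50.80 cm.
31/10 = 3.1 sts per cm; 50.80 × 3.1 = 157.48 sts.
Next multiple of 11 → 165.
9 inches = 22.86 cm; × 4.5 = 102.87 → 103 rows.

Cast on 165 stitches; work 103 rows.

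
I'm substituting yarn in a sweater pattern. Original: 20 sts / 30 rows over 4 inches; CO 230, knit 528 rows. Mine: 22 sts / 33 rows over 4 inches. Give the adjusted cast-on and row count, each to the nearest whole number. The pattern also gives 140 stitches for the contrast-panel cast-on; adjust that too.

Cast on 253 stitches; work 581 rows; contrast-panel cast-on 154 stitches.

Stitches: 230 × 22/20 = 253.00 → 253.
Rows: 528 × 33/30 = 580.80 → 581.
contrast-panel cast-on: 140 × 22/20 = 154.00 → 154.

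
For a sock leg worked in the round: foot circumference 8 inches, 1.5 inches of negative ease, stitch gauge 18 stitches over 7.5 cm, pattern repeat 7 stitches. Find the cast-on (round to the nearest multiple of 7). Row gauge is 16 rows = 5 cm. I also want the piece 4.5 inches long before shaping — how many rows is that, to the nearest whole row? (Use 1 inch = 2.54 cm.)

Finished = 8 − 1.5 = 6.5 inches.
6.5 inches × 2.54 = 16.51 cm.
18/7.5 = 2.4 sts per cm; 16.51 × 2.4 = 39.62 sts.
Nearest multiple of 7 → 42.
4.5 inches = 11.43 cm; × 3.2 = 36.58 → 37 rows.

Cast on 42 stitches; work 37 rows.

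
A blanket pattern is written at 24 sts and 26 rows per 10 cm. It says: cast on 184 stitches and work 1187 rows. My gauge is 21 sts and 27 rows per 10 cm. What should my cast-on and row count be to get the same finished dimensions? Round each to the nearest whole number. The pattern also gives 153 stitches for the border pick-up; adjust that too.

Cast on 161 stitches; work 1233 rows; border pick-up 134 stitches.

Stitches: 184 × 21/24 = 161.00 → 161.
Rows: 1187 × 27/26 = 1232.65 → 1233.
border pick-up: 153 × 21/24 = 133.88 → 134.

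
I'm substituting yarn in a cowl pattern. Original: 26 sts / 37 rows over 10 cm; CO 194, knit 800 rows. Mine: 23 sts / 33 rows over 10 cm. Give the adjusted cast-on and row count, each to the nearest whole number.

Cast on 172 stitches; work 714 rows.

Stitches: 194 × 23/26 = 171.62 → 172.
Rows: 800 × 33/37 = 713.51 → 714.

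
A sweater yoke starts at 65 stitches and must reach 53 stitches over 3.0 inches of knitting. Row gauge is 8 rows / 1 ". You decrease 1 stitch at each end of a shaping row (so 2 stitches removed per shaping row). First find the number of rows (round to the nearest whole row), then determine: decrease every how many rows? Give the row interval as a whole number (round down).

Rows = 3.0 × 8 = 24.0 → 24 rows.
Stitches to remove: 12 → 6 shaping rows (at 2 st each).
24 / 6 = 4.00 → every 4 rows.

Decrease every 4th row.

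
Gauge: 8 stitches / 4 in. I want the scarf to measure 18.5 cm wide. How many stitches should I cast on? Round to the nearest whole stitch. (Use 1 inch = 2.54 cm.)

Cast on 15 stitches.

18.5 cm = 7.28 in.
8 stitches / 4 in = 2 stitches per inch.
7.28 × 2 = 14.57 stitches.
Round to nearest → 15.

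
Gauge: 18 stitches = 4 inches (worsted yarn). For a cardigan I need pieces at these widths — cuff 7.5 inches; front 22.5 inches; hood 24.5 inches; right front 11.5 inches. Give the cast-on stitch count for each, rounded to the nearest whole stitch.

Rate = 18/4 = 4.5 sts per in.
cuff: 7.5 × 4.5 = 33.75 → 34.
front: 22.5 × 4.5 = 101.25 → 101.
hood: 24.5 × 4.5 = 110.25 → 110.
right front: 11.5 × 4.5 = 51.75 → 52.

cuff 34; front 101; hood 110; right front 52.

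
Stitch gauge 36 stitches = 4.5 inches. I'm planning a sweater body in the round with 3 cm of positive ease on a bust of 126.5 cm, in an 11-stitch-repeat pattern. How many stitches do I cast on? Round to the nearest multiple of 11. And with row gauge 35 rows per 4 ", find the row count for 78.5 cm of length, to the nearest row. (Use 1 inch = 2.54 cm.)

Cast on 407 stitches; work 270 rows.

Finished = 126.5 + 3 = 129.5 cm.
129.5 cm × 1/2.54 = 50.98 inches.
36/4.5 = 8 sts per in; 50.98 × 8 = 407.87 sts.
Nearest multiple of 11 → 407.
78.5 cm = 30.91 inches; × 8.75 = 270.42 → 270 rows.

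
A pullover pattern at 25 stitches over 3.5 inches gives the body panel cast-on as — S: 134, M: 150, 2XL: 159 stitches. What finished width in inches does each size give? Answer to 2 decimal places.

S 18.76 inches; M 21.00 inches; 2XL 22.26 inches.

25/3.5 = 7.143 sts per in.
S: 134 / 7.143 = 18.760 → 18.76 in.
M: 150 / 7.143 = 21.000 → 21.00 in.
2XL: 159 / 7.143 = 22.260 → 22.26 in.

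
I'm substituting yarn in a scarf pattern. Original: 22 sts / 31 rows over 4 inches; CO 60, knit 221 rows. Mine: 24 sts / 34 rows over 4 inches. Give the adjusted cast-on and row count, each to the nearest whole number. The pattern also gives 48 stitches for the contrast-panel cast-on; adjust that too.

Stitches: 60 × 24/22 = 65.45 → 65.
Rows: 221 × 34/31 = 242.39 → 242.
contrast-panel cast-on: 48 × 24/22 = 52.36 → 52.

Cast on 65 stitches; work 242 rows; contrast-panel cast-on 52 stitches.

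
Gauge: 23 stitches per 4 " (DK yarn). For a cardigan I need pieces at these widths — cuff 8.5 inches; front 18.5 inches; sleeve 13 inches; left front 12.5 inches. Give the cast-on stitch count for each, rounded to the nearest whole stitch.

cuff 49; front 106; sleeve 75; left front 72.

Rate = 23/4 = 5.75 sts per in.
cuff: 8.5 × 5.75 = 48.88 → 49.
front: 18.5 × 5.75 = 106.38 → 106.
sleeve: 13 × 5.75 = 74.75 → 75.
left front: 12.5 × 5.75 = 71.88 → 72.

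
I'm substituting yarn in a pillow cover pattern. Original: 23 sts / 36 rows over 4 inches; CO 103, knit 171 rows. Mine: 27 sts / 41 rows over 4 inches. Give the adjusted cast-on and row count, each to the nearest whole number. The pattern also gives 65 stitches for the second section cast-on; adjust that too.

Stitches: 103 × 27/23 = 120.91 → 121.
Rows: 171 × 41/36 = 194.75 → 195.
second section cast-on: 65 × 27/23 = 76.30 → 76.

Cast on 121 stitches; work 195 rows; second section cast-on 76 stitches.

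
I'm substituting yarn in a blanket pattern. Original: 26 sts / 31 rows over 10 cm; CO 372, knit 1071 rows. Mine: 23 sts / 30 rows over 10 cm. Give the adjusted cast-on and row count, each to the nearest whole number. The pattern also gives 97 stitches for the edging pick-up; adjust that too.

Cast on 329 stitches; work 1036 rows; edging pick-up 86 stitches.

Stitches: 372 × 23/26 = 329.08 → 329.
Rows: 1071 × 30/31 = 1036.45 → 1036.
edging pick-up: 97 × 23/26 = 85.81 → 86.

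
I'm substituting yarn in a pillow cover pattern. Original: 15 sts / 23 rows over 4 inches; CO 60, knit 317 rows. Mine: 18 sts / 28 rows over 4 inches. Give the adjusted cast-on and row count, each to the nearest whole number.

Cast on 72 stitches; work 386 rows.

Stitches: 60 × 18/15 = 72.00 → 72.
Rows: 317 × 28/23 = 385.91 → 386.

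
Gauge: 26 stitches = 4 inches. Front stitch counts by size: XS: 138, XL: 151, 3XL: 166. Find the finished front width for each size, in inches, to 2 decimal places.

XS 21.23 inches; XL 23.23 inches; 3XL 25.54 inches.

26/4 = 6.5 sts per in.
XS: 138 / 6.5 = 21.231 → 21.23 in.
XL: 151 / 6.5 = 23.231 → 23.23 in.
3XL: 166 / 6.5 = 25.538 → 25.54 in.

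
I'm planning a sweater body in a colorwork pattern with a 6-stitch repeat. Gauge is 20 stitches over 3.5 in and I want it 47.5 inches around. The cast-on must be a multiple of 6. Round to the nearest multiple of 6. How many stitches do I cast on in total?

Cast on 270 stitches.

20 / 3.5 = 5.714 sts per inch.
47.5 × 5.714 = 271.43 sts.
Nearest multiple of 6: 270.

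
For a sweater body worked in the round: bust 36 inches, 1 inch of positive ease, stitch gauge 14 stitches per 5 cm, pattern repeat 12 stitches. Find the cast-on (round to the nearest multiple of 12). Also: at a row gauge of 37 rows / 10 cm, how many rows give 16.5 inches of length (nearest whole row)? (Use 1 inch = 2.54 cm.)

Finished = 36 + 1 = 37 inches.
37 inches × 2.54 = 93.98 cm.
14/5 = 2.8 sts per cm; 93.98 × 2.8 = 263.14 sts.
Nearest multiple of 12 → 264.
16.5 inches = 41.91 cm; × 3.7 = 155.07 → 155 rows.

Cast on 264 stitches; work 155 rows.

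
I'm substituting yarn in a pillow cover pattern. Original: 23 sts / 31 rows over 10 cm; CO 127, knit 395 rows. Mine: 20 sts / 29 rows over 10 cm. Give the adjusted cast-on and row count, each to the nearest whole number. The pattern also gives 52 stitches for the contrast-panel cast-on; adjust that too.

Stitches: 127 × 20/23 = 110.43 → 110.
Rows: 395 × 29/31 = 369.52 → 370.
contrast-panel cast-on: 52 × 20/23 = 45.22 → 45.

Cast on 110 stitches; work 370 rows; contrast-panel cast-on 45 stitches.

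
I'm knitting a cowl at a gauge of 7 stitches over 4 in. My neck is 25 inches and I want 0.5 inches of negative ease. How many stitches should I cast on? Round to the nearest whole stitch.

Finished = 25 − 0.5 = 24.5 in.
7 / 4 = 1.75 sts per inch.
24.50 × 1.75 = 42.88 sts.
→ 43 sts.

CO 43 sts.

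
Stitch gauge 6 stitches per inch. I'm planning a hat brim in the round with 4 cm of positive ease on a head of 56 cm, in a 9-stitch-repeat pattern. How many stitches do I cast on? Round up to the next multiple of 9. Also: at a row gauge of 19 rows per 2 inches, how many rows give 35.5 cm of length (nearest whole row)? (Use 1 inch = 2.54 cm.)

Cast on 144 stitches; work 133 rows.

Finished = 56 + 4 = 60 cm.
60 cm × 1/2.54 = 23.62 inches.
6/1 = 6 sts per in; 23.62 × 6 = 141.73 sts.
Next multiple of 9 → 144.
35.5 cm = 13.98 inches; × 9.5 = 132.78 → 133 rows.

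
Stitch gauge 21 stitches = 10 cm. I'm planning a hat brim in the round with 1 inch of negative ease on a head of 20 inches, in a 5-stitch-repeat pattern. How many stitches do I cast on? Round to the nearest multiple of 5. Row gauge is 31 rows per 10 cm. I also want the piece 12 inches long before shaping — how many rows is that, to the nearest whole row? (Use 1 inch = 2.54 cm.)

Finished = 20 − 1 = 19 inches.
19 inches × 2.54 = 48.26 cm.
21/10 = 2.1 sts per cm; 48.26 × 2.1 = 101.35 sts.
Nearest multiple of 5 → 100.
12 inches = 30.48 cm; × 3.1 = 94.49 → 94 rows.

Cast on 100 stitches; work 94 rows.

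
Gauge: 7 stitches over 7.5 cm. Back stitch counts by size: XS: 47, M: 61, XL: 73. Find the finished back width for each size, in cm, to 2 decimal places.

XS 50.36 cm; M 65.36 cm; XL 78.21 cm.

7/7.5 = 0.933 sts per cm.
XS: 47 / 0.933 = 50.357 → 50.36 cm.
M: 61 / 0.933 = 65.357 → 65.36 cm.
XL: 73 / 0.933 = 78.214 → 78.21 cm.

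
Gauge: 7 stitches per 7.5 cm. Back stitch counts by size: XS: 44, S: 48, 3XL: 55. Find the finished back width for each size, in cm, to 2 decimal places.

XS 47.14 cm; S 51.43 cm; 3XL 58.93 cm.

7/7.5 = 0.933 sts per cm.
XS: 44 / 0.933 = 47.143 → 47.14 cm.
S: 48 / 0.933 = 51.429 → 51.43 cm.
3XL: 55 / 0.933 = 58.929 → 58.93 cm.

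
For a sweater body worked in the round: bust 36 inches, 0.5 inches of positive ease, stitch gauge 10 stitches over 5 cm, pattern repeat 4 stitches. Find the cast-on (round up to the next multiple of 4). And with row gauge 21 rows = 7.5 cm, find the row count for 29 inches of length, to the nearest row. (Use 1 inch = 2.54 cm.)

Finished = 36 + 0.5 = 36.5 inches.
36.5 inches × 2.54 = 92.71 cm.
10/5 = 2 sts per cm; 92.71 × 2 = 185.42 sts.
Next multiple of 4 → 188.
29 inches = 73.66 cm; × 2.8 = 206.25 → 206 rows.

Cast on 188 stitches; work 206 rows.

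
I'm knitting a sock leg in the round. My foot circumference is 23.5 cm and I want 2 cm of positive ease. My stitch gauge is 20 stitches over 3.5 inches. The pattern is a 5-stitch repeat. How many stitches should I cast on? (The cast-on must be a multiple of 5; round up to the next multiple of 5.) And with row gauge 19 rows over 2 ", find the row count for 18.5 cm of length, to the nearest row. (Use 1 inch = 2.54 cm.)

Cast on 60 stitches; work 69 rows.

Finished = 23.5 + 2 = 25.5 cm.
25.5 cm × 1/2.54 = 10.04 inches.
20/3.5 = 5.714 sts per in; 10.04 × 5.714 = 57.37 sts.
Next multiple of 5 → 60.
18.5 cm = 7.28 inches; × 9.5 = 69.19 → 69 rows.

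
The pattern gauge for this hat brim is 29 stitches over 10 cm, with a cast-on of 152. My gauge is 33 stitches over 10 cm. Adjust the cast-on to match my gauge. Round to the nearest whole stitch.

CO 173 sts.

Scale factor = 33 / 29 = 1.138.
152 × 33 / 29 = 172.97 sts.
→ 173 sts.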